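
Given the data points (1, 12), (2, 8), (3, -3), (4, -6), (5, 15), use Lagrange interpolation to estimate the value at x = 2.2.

Lagrange interpolation formula:
P(x) = Σ yᵢ × Lᵢ(x)
where Lᵢ(x) = Π_{j≠i} (x - xⱼ)/(xᵢ - xⱼ)

L_0(2.2) = (2.2 - 2)/(1 - 2) × (2.2 - 3)/(1 - 3) × (2.2 - 4)/(1 - 4) × (2.2 - 5)/(1 - 5) = -0.033600
L_1(2.2) = (2.2 - 1)/(2 - 1) × (2.2 - 3)/(2 - 3) × (2.2 - 4)/(2 - 4) × (2.2 - 5)/(2 - 5) = 0.806400
L_2(2.2) = (2.2 - 1)/(3 - 1) × (2.2 - 2)/(3 - 2) × (2.2 - 4)/(3 - 4) × (2.2 - 5)/(3 - 5) = 0.302400
L_3(2.2) = (2.2 - 1)/(4 - 1) × (2.2 - 2)/(4 - 2) × (2.2 - 3)/(4 - 3) × (2.2 - 5)/(4 - 5) = -0.089600
L_4(2.2) = (2.2 - 1)/(5 - 1) × (2.2 - 2)/(5 - 2) × (2.2 - 3)/(5 - 3) × (2.2 - 4)/(5 - 4) = 0.014400

P(2.2) = 12×L_0(2.2) + 8×L_1(2.2) + (-3)×L_2(2.2) + (-6)×L_3(2.2) + 15×L_4(2.2)
P(2.2) = 5.894400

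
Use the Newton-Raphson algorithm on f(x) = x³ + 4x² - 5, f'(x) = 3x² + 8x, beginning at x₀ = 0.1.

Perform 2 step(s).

f(x) = x³ + 4x² - 5
f'(x) = 3x² + 8x
x₀ = 0.1

Newton-Raphson formula: x_{n+1} = x_n - f(x_n)/f'(x_n)

Iteration 1:
  f(0.100000) = -4.959000
  f'(0.100000) = 0.830000
  x_1 = 0.100000 - (-4.959000)/0.830000 = 6.074699
Iteration 2:
  f(6.074699) = 366.776187
  f'(6.074699) = 159.303487
  x_2 = 6.074699 - 366.776187/159.303487 = 3.772325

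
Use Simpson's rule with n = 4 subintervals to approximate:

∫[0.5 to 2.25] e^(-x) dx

f(x) = e^(-x)
a = 0.5, b = 2.25, n = 4
h = (b - a)/n = 0.437500

Simpson's rule: (h/3)[f(x₀) + 4f(x₁) + 2f(x₂) + ... + f(xₙ)]

x_0 = 0.5000, f(x_0) = 0.606531, coefficient = 1
x_1 = 0.9375, f(x_1) = 0.391606, coefficient = 4
x_2 = 1.3750, f(x_2) = 0.252840, coefficient = 2
x_3 = 1.8125, f(x_3) = 0.163246, coefficient = 4
x_4 = 2.2500, f(x_4) = 0.105399, coefficient = 1

I ≈ (0.437500/3) × 3.437014 = 0.501231
Exact value: 0.501131
Error: 0.000100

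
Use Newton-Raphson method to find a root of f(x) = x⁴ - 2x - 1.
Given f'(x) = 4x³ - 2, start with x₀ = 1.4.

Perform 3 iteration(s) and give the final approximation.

f(x) = x⁴ - 2x - 1
f'(x) = 4x³ - 2
x₀ = 1.4

Newton-Raphson formula: x_{n+1} = x_n - f(x_n)/f'(x_n)

Iteration 1:
  f(1.400000) = 0.041600
  f'(1.400000) = 8.976000
  x_1 = 1.400000 - 0.041600/8.976000 = 1.395365
Iteration 2:
  f(1.395365) = 0.000252
  f'(1.395365) = 8.867355
  x_2 = 1.395365 - 0.000252/8.867355 = 1.395337
Iteration 3:
  f(1.395337) = 0.000000
  f'(1.395337) = 8.866691
  x_3 = 1.395337 - 0.000000/8.866691 = 1.395337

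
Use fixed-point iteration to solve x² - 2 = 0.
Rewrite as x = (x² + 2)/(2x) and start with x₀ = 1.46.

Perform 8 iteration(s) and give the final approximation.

Equation: x² - 2 = 0
Fixed-point form: x = (x² + 2)/(2x)
x₀ = 1.46

x_1 = g(1.460000) = 1.414932
x_2 = g(1.414932) = 1.414214
x_3 = g(1.414214) = 1.414214
x_4 = g(1.414214) = 1.414214
x_5 = g(1.414214) = 1.414214
x_6 = g(1.414214) = 1.414214
x_7 = g(1.414214) = 1.414214
x_8 = g(1.414214) = 1.414214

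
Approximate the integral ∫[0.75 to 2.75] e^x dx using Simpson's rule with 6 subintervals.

f(x) = e^x
a = 0.75, b = 2.75, n = 6
h = (b - a)/n = 0.333333

Simpson's rule: (h/3)[f(x₀) + 4f(x₁) + 2f(x₂) + ... + f(xₙ)]

x_0 = 0.7500, f(x_0) = 2.117000, coefficient = 1
x_1 = 1.0833, f(x_1) = 2.954512, coefficient = 4
x_2 = 1.4167, f(x_2) = 4.123353, coefficient = 2
x_3 = 1.7500, f(x_3) = 5.754603, coefficient = 4
x_4 = 2.0833, f(x_4) = 8.031195, coefficient = 2
x_5 = 2.4167, f(x_5) = 11.208436, coefficient = 4
x_6 = 2.7500, f(x_6) = 15.642632, coefficient = 1

I ≈ (0.333333/3) × 121.738927 = 13.526547
Exact value: 13.525632
Error: 0.000916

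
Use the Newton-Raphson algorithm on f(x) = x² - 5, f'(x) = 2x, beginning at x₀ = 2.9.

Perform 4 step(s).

f(x) = x² - 5
f'(x) = 2x
x₀ = 2.9

Newton-Raphson formula: x_{n+1} = x_n - f(x_n)/f'(x_n)

Iteration 1:
  f(2.900000) = 3.410000
  f'(2.900000) = 5.800000
  x_1 = 2.900000 - 3.410000/5.800000 = 2.312069
Iteration 2:
  f(2.312069) = 0.345663
  f'(2.312069) = 4.624138
  x_2 = 2.312069 - 0.345663/4.624138 = 2.237317
Iteration 3:
  f(2.237317) = 0.005588
  f'(2.237317) = 4.474634
  x_3 = 2.237317 - 0.005588/4.474634 = 2.236068
Iteration 4:
  f(2.236068) = 0.000002
  f'(2.236068) = 4.472137
  x_4 = 2.236068 - 0.000002/4.472137 = 2.236068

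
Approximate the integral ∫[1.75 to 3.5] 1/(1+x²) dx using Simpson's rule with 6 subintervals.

f(x) = 1/(1+x²)
a = 1.75, b = 3.5, n = 6
h = (b - a)/n = 0.291667

Simpson's rule: (h/3)[f(x₀) + 4f(x₁) + 2f(x₂) + ... + f(xₙ)]

x_0 = 1.7500, f(x_0) = 0.246154, coefficient = 1
x_1 = 2.0417, f(x_1) = 0.193483, coefficient = 4
x_2 = 2.3333, f(x_2) = 0.155172, coefficient = 2
x_3 = 2.6250, f(x_3) = 0.126733, coefficient = 4
x_4 = 2.9167, f(x_4) = 0.105186, coefficient = 2
x_5 = 3.2083, f(x_5) = 0.088547, coefficient = 4
x_6 = 3.5000, f(x_6) = 0.075472, coefficient = 1

I ≈ (0.291667/3) × 2.477396 = 0.240858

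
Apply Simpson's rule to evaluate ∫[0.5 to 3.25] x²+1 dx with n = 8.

f(x) = x²+1
a = 0.5, b = 3.25, n = 8
h = (b - a)/n = 0.343750

Simpson's rule: (h/3)[f(x₀) + 4f(x₁) + 2f(x₂) + ... + f(xₙ)]

x_0 = 0.5000, f(x_0) = 1.250000, coefficient = 1
x_1 = 0.8438, f(x_1) = 1.711914, coefficient = 4
x_2 = 1.1875, f(x_2) = 2.410156, coefficient = 2
x_3 = 1.5312, f(x_3) = 3.344727, coefficient = 4
x_4 = 1.8750, f(x_4) = 4.515625, coefficient = 2
x_5 = 2.2188, f(x_5) = 5.922852, coefficient = 4
x_6 = 2.5625, f(x_6) = 7.566406, coefficient = 2
x_7 = 2.9062, f(x_7) = 9.446289, coefficient = 4
x_8 = 3.2500, f(x_8) = 11.562500, coefficient = 1

I ≈ (0.343750/3) × 123.500000 = 14.151042
Exact value: 14.151042
Error: 0.000000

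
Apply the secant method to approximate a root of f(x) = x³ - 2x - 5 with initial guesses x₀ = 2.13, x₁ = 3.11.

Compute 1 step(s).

f(x) = x³ - 2x - 5
x₀ = 2.13, x₁ = 3.11

Secant formula: x_{n+1} = x_n - f(x_n)(x_n - x_{n-1})/(f(x_n) - f(x_{n-1}))

Iteration 1:
  f(2.130000) = 0.403597
  f(3.110000) = 18.860231
  x_2 = 3.110000 - 18.860231×(3.110000 - 2.130000)/(18.860231 - 0.403597)
       = 2.108570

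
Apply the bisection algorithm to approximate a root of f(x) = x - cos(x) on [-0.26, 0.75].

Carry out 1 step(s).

f(x) = x - cos(x)
Initial interval: [-0.26, 0.75]

Iteration 1:
  c_1 = (-0.260000 + 0.750000)/2 = 0.245000
  f(c_1) = f(0.245000) = -0.725137
  f(a) × f(c) ≥ 0, new interval: [0.245000, 0.750000]

After 1 iteration(s), the approximation is c_1 = 0.245000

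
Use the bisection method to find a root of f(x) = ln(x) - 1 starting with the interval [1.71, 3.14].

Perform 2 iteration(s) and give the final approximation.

f(x) = ln(x) - 1
Initial interval: [1.71, 3.14]

Iteration 1:
  c_1 = (1.710000 + 3.140000)/2 = 2.425000
  f(c_1) = f(2.425000) = -0.114168
  f(a) × f(c) ≥ 0, new interval: [2.425000, 3.140000]
Iteration 2:
  c_2 = (2.425000 + 3.140000)/2 = 2.782500
  f(c_2) = f(2.782500) = 0.023350
  f(a) × f(c) < 0, new interval: [2.425000, 2.782500]

After 2 iteration(s), the approximation is c_2 = 2.782500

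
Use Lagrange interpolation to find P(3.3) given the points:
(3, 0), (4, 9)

Lagrange interpolation formula:
P(x) = Σ yᵢ × Lᵢ(x)
where Lᵢ(x) = Π_{j≠i} (x - xⱼ)/(xᵢ - xⱼ)

L_0(3.3) = (3.3 - 4)/(3 - 4) = 0.700000
L_1(3.3) = (3.3 - 3)/(4 - 3) = 0.300000

P(3.3) = 0×L_0(3.3) + 9×L_1(3.3)
P(3.3) = 2.700000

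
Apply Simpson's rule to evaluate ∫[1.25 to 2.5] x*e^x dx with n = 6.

f(x) = x*e^x
a = 1.25, b = 2.5, n = 6
h = (b - a)/n = 0.208333

Simpson's rule: (h/3)[f(x₀) + 4f(x₁) + 2f(x₂) + ... + f(xₙ)]

x_0 = 1.2500, f(x_0) = 4.362929, coefficient = 1
x_1 = 1.4583, f(x_1) = 6.269067, coefficient = 4
x_2 = 1.6667, f(x_2) = 8.824150, coefficient = 2
x_3 = 1.8750, f(x_3) = 12.226536, coefficient = 4
x_4 = 2.0833, f(x_4) = 16.731656, coefficient = 2
x_5 = 2.2917, f(x_5) = 22.667814, coefficient = 4
x_6 = 2.5000, f(x_6) = 30.456235, coefficient = 1

I ≈ (0.208333/3) × 250.584443 = 17.401697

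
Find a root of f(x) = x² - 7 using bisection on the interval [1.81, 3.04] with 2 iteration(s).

f(x) = x² - 7
Initial interval: [1.81, 3.04]

Iteration 1:
  c_1 = (1.810000 + 3.040000)/2 = 2.425000
  f(c_1) = f(2.425000) = -1.119375
  f(a) × f(c) ≥ 0, new interval: [2.425000, 3.040000]
Iteration 2:
  c_2 = (2.425000 + 3.040000)/2 = 2.732500
  f(c_2) = f(2.732500) = 0.466556
  f(a) × f(c) < 0, new interval: [2.425000, 2.732500]

After 2 iteration(s), the approximation is c_2 = 2.732500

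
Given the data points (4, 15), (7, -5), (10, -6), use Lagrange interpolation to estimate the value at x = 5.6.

Lagrange interpolation formula:
P(x) = Σ yᵢ × Lᵢ(x)
where Lᵢ(x) = Π_{j≠i} (x - xⱼ)/(xᵢ - xⱼ)

L_0(5.6) = (5.6 - 7)/(4 - 7) × (5.6 - 10)/(4 - 10) = 0.342222
L_1(5.6) = (5.6 - 4)/(7 - 4) × (5.6 - 10)/(7 - 10) = 0.782222
L_2(5.6) = (5.6 - 4)/(10 - 4) × (5.6 - 7)/(10 - 7) = -0.124444

P(5.6) = 15×L_0(5.6) + (-5)×L_1(5.6) + (-6)×L_2(5.6)
P(5.6) = 1.968889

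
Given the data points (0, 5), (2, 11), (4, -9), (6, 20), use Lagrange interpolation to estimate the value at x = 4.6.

Lagrange interpolation formula:
P(x) = Σ yᵢ × Lᵢ(x)
where Lᵢ(x) = Π_{j≠i} (x - xⱼ)/(xᵢ - xⱼ)

L_0(4.6) = (4.6 - 2)/(0 - 2) × (4.6 - 4)/(0 - 4) × (4.6 - 6)/(0 - 6) = 0.045500
L_1(4.6) = (4.6 - 0)/(2 - 0) × (4.6 - 4)/(2 - 4) × (4.6 - 6)/(2 - 6) = -0.241500
L_2(4.6) = (4.6 - 0)/(4 - 0) × (4.6 - 2)/(4 - 2) × (4.6 - 6)/(4 - 6) = 1.046500
L_3(4.6) = (4.6 - 0)/(6 - 0) × (4.6 - 2)/(6 - 2) × (4.6 - 4)/(6 - 4) = 0.149500

P(4.6) = 5×L_0(4.6) + 11×L_1(4.6) + (-9)×L_2(4.6) + 20×L_3(4.6)
P(4.6) = -8.857500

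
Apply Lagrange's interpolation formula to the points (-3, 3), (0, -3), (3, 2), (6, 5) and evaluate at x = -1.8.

Lagrange interpolation formula:
P(x) = Σ yᵢ × Lᵢ(x)
where Lᵢ(x) = Π_{j≠i} (x - xⱼ)/(xᵢ - xⱼ)

L_0(-1.8) = (-1.8 - 0)/(-3 - 0) × (-1.8 - 3)/(-3 - 3) × (-1.8 - 6)/(-3 - 6) = 0.416000
L_1(-1.8) = (-1.8 - (-3))/(0 - (-3)) × (-1.8 - 3)/(0 - 3) × (-1.8 - 6)/(0 - 6) = 0.832000
L_2(-1.8) = (-1.8 - (-3))/(3 - (-3)) × (-1.8 - 0)/(3 - 0) × (-1.8 - 6)/(3 - 6) = -0.312000
L_3(-1.8) = (-1.8 - (-3))/(6 - (-3)) × (-1.8 - 0)/(6 - 0) × (-1.8 - 3)/(6 - 3) = 0.064000

P(-1.8) = 3×L_0(-1.8) + (-3)×L_1(-1.8) + 2×L_2(-1.8) + 5×L_3(-1.8)
P(-1.8) = -1.552000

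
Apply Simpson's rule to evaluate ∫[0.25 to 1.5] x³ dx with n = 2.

f(x) = x³
a = 0.25, b = 1.5, n = 2
h = (b - a)/n = 0.625000

Simpson's rule: (h/3)[f(x₀) + 4f(x₁) + 2f(x₂) + ... + f(xₙ)]

x_0 = 0.2500, f(x_0) = 0.015625, coefficient = 1
x_1 = 0.8750, f(x_1) = 0.669922, coefficient = 4
x_2 = 1.5000, f(x_2) = 3.375000, coefficient = 1

I ≈ (0.625000/3) × 6.070312 = 1.264648
Exact value: 1.264648
Error: 0.000000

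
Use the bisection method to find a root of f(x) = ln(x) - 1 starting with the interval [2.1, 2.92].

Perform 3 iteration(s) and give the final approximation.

f(x) = ln(x) - 1
Initial interval: [2.1, 2.92]

Iteration 1:
  c_1 = (2.100000 + 2.920000)/2 = 2.510000
  f(c_1) = f(2.510000) = -0.079717
  f(a) × f(c) ≥ 0, new interval: [2.510000, 2.920000]
Iteration 2:
  c_2 = (2.510000 + 2.920000)/2 = 2.715000
  f(c_2) = f(2.715000) = -0.001208
  f(a) × f(c) ≥ 0, new interval: [2.715000, 2.920000]
Iteration 3:
  c_3 = (2.715000 + 2.920000)/2 = 2.817500
  f(c_3) = f(2.817500) = 0.035850
  f(a) × f(c) < 0, new interval: [2.715000, 2.817500]

After 3 iteration(s), the approximation is c_3 = 2.817500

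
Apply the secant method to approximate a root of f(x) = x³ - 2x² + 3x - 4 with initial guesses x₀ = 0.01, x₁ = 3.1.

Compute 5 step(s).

f(x) = x³ - 2x² + 3x - 4
x₀ = 0.01, x₁ = 3.1

Secant formula: x_{n+1} = x_n - f(x_n)(x_n - x_{n-1})/(f(x_n) - f(x_{n-1}))

Iteration 1:
  f(0.010000) = -3.970199
  f(3.100000) = 15.871000
  x_2 = 3.100000 - 15.871000×(3.100000 - 0.010000)/(15.871000 - (-3.970199))
       = 0.628305
Iteration 2:
  f(3.100000) = 15.871000
  f(0.628305) = -2.656585
  x_3 = 0.628305 - (-2.656585)×(0.628305 - 3.100000)/(-2.656585 - 15.871000)
       = 0.982710
Iteration 3:
  f(0.628305) = -2.656585
  f(0.982710) = -2.034286
  x_4 = 0.982710 - (-2.034286)×(0.982710 - 0.628305)/(-2.034286 - (-2.656585))
       = 2.141255
Iteration 4:
  f(0.982710) = -2.034286
  f(2.141255) = 3.071414
  x_5 = 2.141255 - 3.071414×(2.141255 - 0.982710)/(3.071414 - (-2.034286))
       = 1.444314
Iteration 5:
  f(2.141255) = 3.071414
  f(1.444314) = -0.826243
  x_6 = 1.444314 - (-0.826243)×(1.444314 - 2.141255)/(-0.826243 - 3.071414)
       = 1.592055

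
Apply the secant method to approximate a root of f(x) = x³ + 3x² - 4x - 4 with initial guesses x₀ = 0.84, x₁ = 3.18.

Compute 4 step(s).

f(x) = x³ + 3x² - 4x - 4
x₀ = 0.84, x₁ = 3.18

Secant formula: x_{n+1} = x_n - f(x_n)(x_n - x_{n-1})/(f(x_n) - f(x_{n-1}))

Iteration 1:
  f(0.840000) = -4.650496
  f(3.180000) = 45.774632
  x_2 = 3.180000 - 45.774632×(3.180000 - 0.840000)/(45.774632 - (-4.650496))
       = 1.055808
Iteration 2:
  f(3.180000) = 45.774632
  f(1.055808) = -3.702097
  x_3 = 1.055808 - (-3.702097)×(1.055808 - 3.180000)/(-3.702097 - 45.774632)
       = 1.214751
Iteration 3:
  f(1.055808) = -3.702097
  f(1.214751) = -2.639633
  x_4 = 1.214751 - (-2.639633)×(1.214751 - 1.055808)/(-2.639633 - (-3.702097))
       = 1.609635
Iteration 4:
  f(1.214751) = -2.639633
  f(1.609635) = 1.504682
  x_5 = 1.609635 - 1.504682×(1.609635 - 1.214751)/(1.504682 - (-2.639633))
       = 1.466264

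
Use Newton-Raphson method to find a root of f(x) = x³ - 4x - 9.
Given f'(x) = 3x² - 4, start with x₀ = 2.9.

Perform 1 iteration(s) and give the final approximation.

f(x) = x³ - 4x - 9
f'(x) = 3x² - 4
x₀ = 2.9

Newton-Raphson formula: x_{n+1} = x_n - f(x_n)/f'(x_n)

Iteration 1:
  f(2.900000) = 3.789000
  f'(2.900000) = 21.230000
  x_1 = 2.900000 - 3.789000/21.230000 = 2.721526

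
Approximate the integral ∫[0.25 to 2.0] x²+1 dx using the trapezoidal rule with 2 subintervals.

f(x) = x²+1
a = 0.25, b = 2.0, n = 2
h = (b - a)/n = 0.875000

Trapezoidal rule: (h/2)[f(x₀) + 2f(x₁) + 2f(x₂) + ... + f(xₙ)]

x_0 = 0.2500, f(x_0) = 1.062500, coefficient = 1
x_1 = 1.1250, f(x_1) = 2.265625, coefficient = 2
x_2 = 2.0000, f(x_2) = 5.000000, coefficient = 1

I ≈ (0.875000/2) × 10.593750 = 4.634766
Exact value: 4.411458
Error: 0.223307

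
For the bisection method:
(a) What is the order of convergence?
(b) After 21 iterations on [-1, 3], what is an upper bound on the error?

(a) Bisection has linear (order 1) convergence; the error is halved each step.

(b) Error bound = (b-a)/2^n = (3 - (-1))/2^{21}
    = 4/2^{21}

(a) 1 (linear); (b) error ≤ 1.91e-06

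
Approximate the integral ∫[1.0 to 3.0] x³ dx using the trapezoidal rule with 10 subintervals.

f(x) = x³
a = 1.0, b = 3.0, n = 10
h = (b - a)/n = 0.200000

Trapezoidal rule: (h/2)[f(x₀) + 2f(x₁) + 2f(x₂) + ... + f(xₙ)]

x_0 = 1.0000, f(x_0) = 1.000000, coefficient = 1
x_1 = 1.2000, f(x_1) = 1.728000, coefficient = 2
x_2 = 1.4000, f(x_2) = 2.744000, coefficient = 2
x_3 = 1.6000, f(x_3) = 4.096000, coefficient = 2
x_4 = 1.8000, f(x_4) = 5.832000, coefficient = 2
x_5 = 2.0000, f(x_5) = 8.000000, coefficient = 2
x_6 = 2.2000, f(x_6) = 10.648000, coefficient = 2
x_7 = 2.4000, f(x_7) = 13.824000, coefficient = 2
x_8 = 2.6000, f(x_8) = 17.576000, coefficient = 2
x_9 = 2.8000, f(x_9) = 21.952000, coefficient = 2
x_10 = 3.0000, f(x_10) = 27.000000, coefficient = 1

I ≈ (0.200000/2) × 200.800000 = 20.080000
Exact value: 20.000000
Error: 0.080000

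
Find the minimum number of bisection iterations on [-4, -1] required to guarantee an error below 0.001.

We need (b-a)/2^n ≤ 0.001
(-1 - (-4))/2^n ≤ 0.001
3/2^n ≤ 0.001
2^n ≥ 3000
n ≥ log₂(3000) = 11.55
n ≥ 12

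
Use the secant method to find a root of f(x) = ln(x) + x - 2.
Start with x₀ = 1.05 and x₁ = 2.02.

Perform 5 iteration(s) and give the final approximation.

f(x) = ln(x) + x - 2
x₀ = 1.05, x₁ = 2.02

Secant formula: x_{n+1} = x_n - f(x_n)(x_n - x_{n-1})/(f(x_n) - f(x_{n-1}))

Iteration 1:
  f(1.050000) = -0.901210
  f(2.020000) = 0.723098
  x_2 = 2.020000 - 0.723098×(2.020000 - 1.050000)/(0.723098 - (-0.901210))
       = 1.588182
Iteration 2:
  f(2.020000) = 0.723098
  f(1.588182) = 0.050773
  x_3 = 1.588182 - 0.050773×(1.588182 - 2.020000)/(0.050773 - 0.723098)
       = 1.555572
Iteration 3:
  f(1.588182) = 0.050773
  f(1.555572) = -0.002584
  x_4 = 1.555572 - (-0.002584)×(1.555572 - 1.588182)/(-0.002584 - 0.050773)
       = 1.557152
Iteration 4:
  f(1.555572) = -0.002584
  f(1.557152) = 0.000010
  x_5 = 1.557152 - 0.000010×(1.557152 - 1.555572)/(0.000010 - (-0.002584))
       = 1.557146
Iteration 5:
  f(1.557152) = 0.000010
  f(1.557146) = 0.000000
  x_6 = 1.557146 - 0.000000×(1.557146 - 1.557152)/(0.000000 - 0.000010)
       = 1.557146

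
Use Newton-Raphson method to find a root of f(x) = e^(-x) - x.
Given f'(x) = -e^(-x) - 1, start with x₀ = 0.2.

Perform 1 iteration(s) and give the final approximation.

f(x) = e^(-x) - x
f'(x) = -e^(-x) - 1
x₀ = 0.2

Newton-Raphson formula: x_{n+1} = x_n - f(x_n)/f'(x_n)

Iteration 1:
  f(0.200000) = 0.618731
  f'(0.200000) = -1.818731
  x_1 = 0.200000 - 0.618731/(-1.818731) = 0.540199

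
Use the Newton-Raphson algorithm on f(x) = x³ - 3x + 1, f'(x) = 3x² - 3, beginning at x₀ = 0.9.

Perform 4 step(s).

f(x) = x³ - 3x + 1
f'(x) = 3x² - 3
x₀ = 0.9

Newton-Raphson formula: x_{n+1} = x_n - f(x_n)/f'(x_n)

Iteration 1:
  f(0.900000) = -0.971000
  f'(0.900000) = -0.570000
  x_1 = 0.900000 - (-0.971000)/(-0.570000) = -0.803509
Iteration 2:
  f(-0.803509) = 2.891760
  f'(-0.803509) = -1.063121
  x_2 = -0.803509 - 2.891760/(-1.063121) = 1.916558
Iteration 3:
  f(1.916558) = 2.290216
  f'(1.916558) = 8.019582
  x_3 = 1.916558 - 2.290216/8.019582 = 1.630980
Iteration 4:
  f(1.630980) = 0.445623
  f'(1.630980) = 4.980287
  x_4 = 1.630980 - 0.445623/4.980287 = 1.541503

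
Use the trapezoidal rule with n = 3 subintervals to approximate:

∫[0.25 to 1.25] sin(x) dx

f(x) = sin(x)
a = 0.25, b = 1.25, n = 3
h = (b - a)/n = 0.333333

Trapezoidal rule: (h/2)[f(x₀) + 2f(x₁) + 2f(x₂) + ... + f(xₙ)]

x_0 = 0.2500, f(x_0) = 0.247404, coefficient = 1
x_1 = 0.5833, f(x_1) = 0.550809, coefficient = 2
x_2 = 0.9167, f(x_2) = 0.793578, coefficient = 2
x_3 = 1.2500, f(x_3) = 0.948985, coefficient = 1

I ≈ (0.333333/2) × 3.885162 = 0.647527
Exact value: 0.653590
Error: 0.006063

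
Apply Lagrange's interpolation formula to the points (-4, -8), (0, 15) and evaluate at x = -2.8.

Lagrange interpolation formula:
P(x) = Σ yᵢ × Lᵢ(x)
where Lᵢ(x) = Π_{j≠i} (x - xⱼ)/(xᵢ - xⱼ)

L_0(-2.8) = (-2.8 - 0)/(-4 - 0) = 0.700000
L_1(-2.8) = (-2.8 - (-4))/(0 - (-4)) = 0.300000

P(-2.8) = (-8)×L_0(-2.8) + 15×L_1(-2.8)
P(-2.8) = -1.100000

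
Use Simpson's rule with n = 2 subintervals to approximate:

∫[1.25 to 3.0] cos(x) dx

f(x) = cos(x)
a = 1.25, b = 3.0, n = 2
h = (b - a)/n = 0.875000

Simpson's rule: (h/3)[f(x₀) + 4f(x₁) + 2f(x₂) + ... + f(xₙ)]

x_0 = 1.2500, f(x_0) = 0.315322, coefficient = 1
x_1 = 2.1250, f(x_1) = -0.526266, coefficient = 4
x_2 = 3.0000, f(x_2) = -0.989992, coefficient = 1

I ≈ (0.875000/3) × -2.779735 = -0.810756
Exact value: -0.807865
Error: 0.002892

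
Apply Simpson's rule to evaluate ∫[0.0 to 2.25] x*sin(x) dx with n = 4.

f(x) = x*sin(x)
a = 0.0, b = 2.25, n = 4
h = (b - a)/n = 0.562500

Simpson's rule: (h/3)[f(x₀) + 4f(x₁) + 2f(x₂) + ... + f(xₙ)]

x_0 = 0.0000, f(x_0) = 0.000000, coefficient = 1
x_1 = 0.5625, f(x_1) = 0.299983, coefficient = 4
x_2 = 1.1250, f(x_2) = 1.015051, coefficient = 2
x_3 = 1.6875, f(x_3) = 1.676021, coefficient = 4
x_4 = 2.2500, f(x_4) = 1.750665, coefficient = 1

I ≈ (0.562500/3) × 11.684783 = 2.190897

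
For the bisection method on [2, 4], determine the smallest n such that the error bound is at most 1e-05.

We need (b-a)/2^n ≤ 1e-05
(4 - 2)/2^n ≤ 1e-05
2/2^n ≤ 1e-05
2^n ≥ 200000
n ≥ log₂(200000) = 17.61
n ≥ 18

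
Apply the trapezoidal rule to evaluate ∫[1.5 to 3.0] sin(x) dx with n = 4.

f(x) = sin(x)
a = 1.5, b = 3.0, n = 4
h = (b - a)/n = 0.375000

Trapezoidal rule: (h/2)[f(x₀) + 2f(x₁) + 2f(x₂) + ... + f(xₙ)]

x_0 = 1.5000, f(x_0) = 0.997495, coefficient = 1
x_1 = 1.8750, f(x_1) = 0.954086, coefficient = 2
x_2 = 2.2500, f(x_2) = 0.778073, coefficient = 2
x_3 = 2.6250, f(x_3) = 0.493920, coefficient = 2
x_4 = 3.0000, f(x_4) = 0.141120, coefficient = 1

I ≈ (0.375000/2) × 5.590774 = 1.048270
Exact value: 1.060730
Error: 0.012460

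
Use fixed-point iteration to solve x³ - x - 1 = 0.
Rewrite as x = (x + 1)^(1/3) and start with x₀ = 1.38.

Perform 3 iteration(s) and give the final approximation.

Equation: x³ - x - 1 = 0
Fixed-point form: x = (x + 1)^(1/3)
x₀ = 1.38

x_1 = g(1.380000) = 1.335136
x_2 = g(1.335136) = 1.326694
x_3 = g(1.326694) = 1.325093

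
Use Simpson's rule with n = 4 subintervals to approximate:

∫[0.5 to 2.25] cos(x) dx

f(x) = cos(x)
a = 0.5, b = 2.25, n = 4
h = (b - a)/n = 0.437500

Simpson's rule: (h/3)[f(x₀) + 4f(x₁) + 2f(x₂) + ... + f(xₙ)]

x_0 = 0.5000, f(x_0) = 0.877583, coefficient = 1
x_1 = 0.9375, f(x_1) = 0.591805, coefficient = 4
x_2 = 1.3750, f(x_2) = 0.194548, coefficient = 2
x_3 = 1.8125, f(x_3) = -0.239357, coefficient = 4
x_4 = 2.2500, f(x_4) = -0.628174, coefficient = 1

I ≈ (0.437500/3) × 2.048296 = 0.298710
Exact value: 0.298648
Error: 0.000062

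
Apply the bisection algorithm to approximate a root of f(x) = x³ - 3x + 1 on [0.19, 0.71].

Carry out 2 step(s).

f(x) = x³ - 3x + 1
Initial interval: [0.19, 0.71]

Iteration 1:
  c_1 = (0.190000 + 0.710000)/2 = 0.450000
  f(c_1) = f(0.450000) = -0.258875
  f(a) × f(c) < 0, new interval: [0.190000, 0.450000]
Iteration 2:
  c_2 = (0.190000 + 0.450000)/2 = 0.320000
  f(c_2) = f(0.320000) = 0.072768
  f(a) × f(c) ≥ 0, new interval: [0.320000, 0.450000]

After 2 iteration(s), the approximation is c_2 = 0.320000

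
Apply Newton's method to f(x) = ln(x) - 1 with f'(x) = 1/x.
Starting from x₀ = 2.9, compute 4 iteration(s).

f(x) = ln(x) - 1
f'(x) = 1/x
x₀ = 2.9

Newton-Raphson formula: x_{n+1} = x_n - f(x_n)/f'(x_n)

Iteration 1:
  f(2.900000) = 0.064711
  f'(2.900000) = 0.344828
  x_1 = 2.900000 - 0.064711/0.344828 = 2.712339
Iteration 2:
  f(2.712339) = -0.002189
  f'(2.712339) = 0.368685
  x_2 = 2.712339 - (-0.002189)/0.368685 = 2.718275
Iteration 3:
  f(2.718275) = -0.000002
  f'(2.718275) = 0.367880
  x_3 = 2.718275 - (-0.000002)/0.367880 = 2.718282
Iteration 4:
  f(2.718282) = 0.000000
  f'(2.718282) = 0.367879
  x_4 = 2.718282 - 0.000000/0.367879 = 2.718282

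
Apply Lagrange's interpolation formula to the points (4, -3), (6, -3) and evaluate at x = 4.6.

Lagrange interpolation formula:
P(x) = Σ yᵢ × Lᵢ(x)
where Lᵢ(x) = Π_{j≠i} (x - xⱼ)/(xᵢ - xⱼ)

L_0(4.6) = (4.6 - 6)/(4 - 6) = 0.700000
L_1(4.6) = (4.6 - 4)/(6 - 4) = 0.300000

P(4.6) = (-3)×L_0(4.6) + (-3)×L_1(4.6)
P(4.6) = -3.000000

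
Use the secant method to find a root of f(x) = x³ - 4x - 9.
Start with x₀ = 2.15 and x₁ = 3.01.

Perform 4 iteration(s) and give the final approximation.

f(x) = x³ - 4x - 9
x₀ = 2.15, x₁ = 3.01

Secant formula: x_{n+1} = x_n - f(x_n)(x_n - x_{n-1})/(f(x_n) - f(x_{n-1}))

Iteration 1:
  f(2.150000) = -7.661625
  f(3.010000) = 6.230901
  x_2 = 3.010000 - 6.230901×(3.010000 - 2.150000)/(6.230901 - (-7.661625))
       = 2.624284
Iteration 2:
  f(3.010000) = 6.230901
  f(2.624284) = -1.424049
  x_3 = 2.624284 - (-1.424049)×(2.624284 - 3.010000)/(-1.424049 - 6.230901)
       = 2.696038
Iteration 3:
  f(2.624284) = -1.424049
  f(2.696038) = -0.187667
  x_4 = 2.696038 - (-0.187667)×(2.696038 - 2.624284)/(-0.187667 - (-1.424049))
       = 2.706930
Iteration 4:
  f(2.696038) = -0.187667
  f(2.706930) = 0.007226
  x_5 = 2.706930 - 0.007226×(2.706930 - 2.696038)/(0.007226 - (-0.187667))
       = 2.706526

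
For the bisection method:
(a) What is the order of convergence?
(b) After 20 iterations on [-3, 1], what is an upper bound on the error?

(a) Bisection has linear (order 1) convergence; the error is halved each step.

(b) Error bound = (b-a)/2^n = (1 - (-3))/2^{20}
    = 4/2^{20}

(a) 1 (linear); (b) error ≤ 3.81e-06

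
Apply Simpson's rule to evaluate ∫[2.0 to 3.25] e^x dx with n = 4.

f(x) = e^x
a = 2.0, b = 3.25, n = 4
h = (b - a)/n = 0.312500

Simpson's rule: (h/3)[f(x₀) + 4f(x₁) + 2f(x₂) + ... + f(xₙ)]

x_0 = 2.0000, f(x_0) = 7.389056, coefficient = 1
x_1 = 2.3125, f(x_1) = 10.099642, coefficient = 4
x_2 = 2.6250, f(x_2) = 13.804574, coefficient = 2
x_3 = 2.9375, f(x_3) = 18.868616, coefficient = 4
x_4 = 3.2500, f(x_4) = 25.790340, coefficient = 1

I ≈ (0.312500/3) × 176.661576 = 18.402248
Exact value: 18.401284
Error: 0.000964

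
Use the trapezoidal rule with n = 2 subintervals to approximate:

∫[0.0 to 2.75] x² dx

f(x) = x²
a = 0.0, b = 2.75, n = 2
h = (b - a)/n = 1.375000

Trapezoidal rule: (h/2)[f(x₀) + 2f(x₁) + 2f(x₂) + ... + f(xₙ)]

x_0 = 0.0000, f(x_0) = 0.000000, coefficient = 1
x_1 = 1.3750, f(x_1) = 1.890625, coefficient = 2
x_2 = 2.7500, f(x_2) = 7.562500, coefficient = 1

I ≈ (1.375000/2) × 11.343750 = 7.798828
Exact value: 6.932292
Error: 0.866536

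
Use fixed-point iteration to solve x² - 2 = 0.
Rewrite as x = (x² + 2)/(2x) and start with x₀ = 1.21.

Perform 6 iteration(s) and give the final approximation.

Equation: x² - 2 = 0
Fixed-point form: x = (x² + 2)/(2x)
x₀ = 1.21

x_1 = g(1.210000) = 1.431446
x_2 = g(1.431446) = 1.414317
x_3 = g(1.414317) = 1.414214
x_4 = g(1.414214) = 1.414214
x_5 = g(1.414214) = 1.414214
x_6 = g(1.414214) = 1.414214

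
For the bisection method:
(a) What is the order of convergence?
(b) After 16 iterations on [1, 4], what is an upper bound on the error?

(a) Bisection has linear (order 1) convergence; the error is halved each step.

(b) Error bound = (b-a)/2^n = (4 - 1)/2^{16}
    = 3/2^{16}

(a) 1 (linear); (b) error ≤ 4.58e-05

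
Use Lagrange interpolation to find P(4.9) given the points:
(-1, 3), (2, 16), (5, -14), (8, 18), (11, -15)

Lagrange interpolation formula:
P(x) = Σ yᵢ × Lᵢ(x)
where Lᵢ(x) = Π_{j≠i} (x - xⱼ)/(xᵢ - xⱼ)

L_0(4.9) = (4.9 - 2)/(-1 - 2) × (4.9 - 5)/(-1 - 5) × (4.9 - 8)/(-1 - 8) × (4.9 - 11)/(-1 - 11) = -0.002821
L_1(4.9) = (4.9 - (-1))/(2 - (-1)) × (4.9 - 5)/(2 - 5) × (4.9 - 8)/(2 - 8) × (4.9 - 11)/(2 - 11) = 0.022957
L_2(4.9) = (4.9 - (-1))/(5 - (-1)) × (4.9 - 2)/(5 - 2) × (4.9 - 8)/(5 - 8) × (4.9 - 11)/(5 - 11) = 0.998611
L_3(4.9) = (4.9 - (-1))/(8 - (-1)) × (4.9 - 2)/(8 - 2) × (4.9 - 5)/(8 - 5) × (4.9 - 11)/(8 - 11) = -0.021476
L_4(4.9) = (4.9 - (-1))/(11 - (-1)) × (4.9 - 2)/(11 - 2) × (4.9 - 5)/(11 - 5) × (4.9 - 8)/(11 - 8) = 0.002728

P(4.9) = 3×L_0(4.9) + 16×L_1(4.9) + (-14)×L_2(4.9) + 18×L_3(4.9) + (-15)×L_4(4.9)
P(4.9) = -14.049203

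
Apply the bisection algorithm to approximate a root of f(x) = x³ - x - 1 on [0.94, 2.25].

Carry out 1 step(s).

f(x) = x³ - x - 1
Initial interval: [0.94, 2.25]

Iteration 1:
  c_1 = (0.940000 + 2.250000)/2 = 1.595000
  f(c_1) = f(1.595000) = 1.462720
  f(a) × f(c) < 0, new interval: [0.940000, 1.595000]

After 1 iteration(s), the approximation is c_1 = 1.595000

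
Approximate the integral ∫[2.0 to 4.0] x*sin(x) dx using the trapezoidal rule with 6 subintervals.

f(x) = x*sin(x)
a = 2.0, b = 4.0, n = 6
h = (b - a)/n = 0.333333

Trapezoidal rule: (h/2)[f(x₀) + 2f(x₁) + 2f(x₂) + ... + f(xₙ)]

x_0 = 2.0000, f(x_0) = 1.818595, coefficient = 1
x_1 = 2.3333, f(x_1) = 1.687200, coefficient = 2
x_2 = 2.6667, f(x_2) = 1.219394, coefficient = 2
x_3 = 3.0000, f(x_3) = 0.423360, coefficient = 2
x_4 = 3.3333, f(x_4) = -0.635227, coefficient = 2
x_5 = 3.6667, f(x_5) = -1.838016, coefficient = 2
x_6 = 4.0000, f(x_6) = -3.027210, coefficient = 1

I ≈ (0.333333/2) × 0.504808 = 0.084135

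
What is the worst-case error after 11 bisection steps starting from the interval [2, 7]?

Bisection error bound: |error| ≤ (b-a)/2^n
|error| ≤ (7 - 2)/2^11 = 5/2^11
|error| ≤ 0.0024414062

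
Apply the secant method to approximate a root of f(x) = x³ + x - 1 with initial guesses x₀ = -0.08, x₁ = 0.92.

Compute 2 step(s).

f(x) = x³ + x - 1
x₀ = -0.08, x₁ = 0.92

Secant formula: x_{n+1} = x_n - f(x_n)(x_n - x_{n-1})/(f(x_n) - f(x_{n-1}))

Iteration 1:
  f(-0.080000) = -1.080512
  f(0.920000) = 0.698688
  x_2 = 0.920000 - 0.698688×(0.920000 - (-0.080000))/(0.698688 - (-1.080512))
       = 0.527302
Iteration 2:
  f(0.920000) = 0.698688
  f(0.527302) = -0.326083
  x_3 = 0.527302 - (-0.326083)×(0.527302 - 0.920000)/(-0.326083 - 0.698688)
       = 0.652259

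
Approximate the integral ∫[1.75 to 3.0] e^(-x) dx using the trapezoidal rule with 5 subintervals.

f(x) = e^(-x)
a = 1.75, b = 3.0, n = 5
h = (b - a)/n = 0.250000

Trapezoidal rule: (h/2)[f(x₀) + 2f(x₁) + 2f(x₂) + ... + f(xₙ)]

x_0 = 1.7500, f(x_0) = 0.173774, coefficient = 1
x_1 = 2.0000, f(x_1) = 0.135335, coefficient = 2
x_2 = 2.2500, f(x_2) = 0.105399, coefficient = 2
x_3 = 2.5000, f(x_3) = 0.082085, coefficient = 2
x_4 = 2.7500, f(x_4) = 0.063928, coefficient = 2
x_5 = 3.0000, f(x_5) = 0.049787, coefficient = 1

I ≈ (0.250000/2) × 0.997056 = 0.124632
Exact value: 0.123987
Error: 0.000645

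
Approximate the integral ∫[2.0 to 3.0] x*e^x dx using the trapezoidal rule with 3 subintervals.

f(x) = x*e^x
a = 2.0, b = 3.0, n = 3
h = (b - a)/n = 0.333333

Trapezoidal rule: (h/2)[f(x₀) + 2f(x₁) + 2f(x₂) + ... + f(xₙ)]

x_0 = 2.0000, f(x_0) = 14.778112, coefficient = 1
x_1 = 2.3333, f(x_1) = 24.061937, coefficient = 2
x_2 = 2.6667, f(x_2) = 38.378443, coefficient = 2
x_3 = 3.0000, f(x_3) = 60.256611, coefficient = 1

I ≈ (0.333333/2) × 199.915482 = 33.319247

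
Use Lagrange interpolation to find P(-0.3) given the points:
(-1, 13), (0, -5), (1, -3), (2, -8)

Lagrange interpolation formula:
P(x) = Σ yᵢ × Lᵢ(x)
where Lᵢ(x) = Π_{j≠i} (x - xⱼ)/(xᵢ - xⱼ)

L_0(-0.3) = (-0.3 - 0)/(-1 - 0) × (-0.3 - 1)/(-1 - 1) × (-0.3 - 2)/(-1 - 2) = 0.149500
L_1(-0.3) = (-0.3 - (-1))/(0 - (-1)) × (-0.3 - 1)/(0 - 1) × (-0.3 - 2)/(0 - 2) = 1.046500
L_2(-0.3) = (-0.3 - (-1))/(1 - (-1)) × (-0.3 - 0)/(1 - 0) × (-0.3 - 2)/(1 - 2) = -0.241500
L_3(-0.3) = (-0.3 - (-1))/(2 - (-1)) × (-0.3 - 0)/(2 - 0) × (-0.3 - 1)/(2 - 1) = 0.045500

P(-0.3) = 13×L_0(-0.3) + (-5)×L_1(-0.3) + (-3)×L_2(-0.3) + (-8)×L_3(-0.3)
P(-0.3) = -2.928500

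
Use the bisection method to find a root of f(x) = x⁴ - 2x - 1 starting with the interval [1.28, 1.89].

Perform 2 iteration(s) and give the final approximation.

f(x) = x⁴ - 2x - 1
Initial interval: [1.28, 1.89]

Iteration 1:
  c_1 = (1.280000 + 1.890000)/2 = 1.585000
  f(c_1) = f(1.585000) = 2.141274
  f(a) × f(c) < 0, new interval: [1.280000, 1.585000]
Iteration 2:
  c_2 = (1.280000 + 1.585000)/2 = 1.432500
  f(c_2) = f(1.432500) = 0.345935
  f(a) × f(c) < 0, new interval: [1.280000, 1.432500]

After 2 iteration(s), the approximation is c_2 = 1.432500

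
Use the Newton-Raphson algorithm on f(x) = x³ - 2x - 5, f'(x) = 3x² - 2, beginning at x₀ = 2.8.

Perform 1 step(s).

f(x) = x³ - 2x - 5
f'(x) = 3x² - 2
x₀ = 2.8

Newton-Raphson formula: x_{n+1} = x_n - f(x_n)/f'(x_n)

Iteration 1:
  f(2.800000) = 11.352000
  f'(2.800000) = 21.520000
  x_1 = 2.800000 - 11.352000/21.520000 = 2.272491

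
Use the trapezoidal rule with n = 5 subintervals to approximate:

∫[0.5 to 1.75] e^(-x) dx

f(x) = e^(-x)
a = 0.5, b = 1.75, n = 5
h = (b - a)/n = 0.250000

Trapezoidal rule: (h/2)[f(x₀) + 2f(x₁) + 2f(x₂) + ... + f(xₙ)]

x_0 = 0.5000, f(x_0) = 0.606531, coefficient = 1
x_1 = 0.7500, f(x_1) = 0.472367, coefficient = 2
x_2 = 1.0000, f(x_2) = 0.367879, coefficient = 2
x_3 = 1.2500, f(x_3) = 0.286505, coefficient = 2
x_4 = 1.5000, f(x_4) = 0.223130, coefficient = 2
x_5 = 1.7500, f(x_5) = 0.173774, coefficient = 1

I ≈ (0.250000/2) × 3.480067 = 0.435008
Exact value: 0.432757
Error: 0.002252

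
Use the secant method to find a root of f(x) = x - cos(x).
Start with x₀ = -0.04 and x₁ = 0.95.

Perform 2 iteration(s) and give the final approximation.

f(x) = x - cos(x)
x₀ = -0.04, x₁ = 0.95

Secant formula: x_{n+1} = x_n - f(x_n)(x_n - x_{n-1})/(f(x_n) - f(x_{n-1}))

Iteration 1:
  f(-0.040000) = -1.039200
  f(0.950000) = 0.368317
  x_2 = 0.950000 - 0.368317×(0.950000 - (-0.040000))/(0.368317 - (-1.039200))
       = 0.690938
Iteration 2:
  f(0.950000) = 0.368317
  f(0.690938) = -0.079710
  x_3 = 0.690938 - (-0.079710)×(0.690938 - 0.950000)/(-0.079710 - 0.368317)
       = 0.737029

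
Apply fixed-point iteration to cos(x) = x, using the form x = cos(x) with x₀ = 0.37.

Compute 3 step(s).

Equation: cos(x) = x
Fixed-point form: x = cos(x)
x₀ = 0.37

x_1 = g(0.370000) = 0.932327
x_2 = g(0.932327) = 0.595967
x_3 = g(0.595967) = 0.827606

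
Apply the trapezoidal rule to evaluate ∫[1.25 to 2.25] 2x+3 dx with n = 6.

f(x) = 2x+3
a = 1.25, b = 2.25, n = 6
h = (b - a)/n = 0.166667

Trapezoidal rule: (h/2)[f(x₀) + 2f(x₁) + 2f(x₂) + ... + f(xₙ)]

x_0 = 1.2500, f(x_0) = 5.500000, coefficient = 1
x_1 = 1.4167, f(x_1) = 5.833333, coefficient = 2
x_2 = 1.5833, f(x_2) = 6.166667, coefficient = 2
x_3 = 1.7500, f(x_3) = 6.500000, coefficient = 2
x_4 = 1.9167, f(x_4) = 6.833333, coefficient = 2
x_5 = 2.0833, f(x_5) = 7.166667, coefficient = 2
x_6 = 2.2500, f(x_6) = 7.500000, coefficient = 1

I ≈ (0.166667/2) × 78.000000 = 6.500000
Exact value: 6.500000
Error: 0.000000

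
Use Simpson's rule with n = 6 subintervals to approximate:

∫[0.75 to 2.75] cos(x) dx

f(x) = cos(x)
a = 0.75, b = 2.75, n = 6
h = (b - a)/n = 0.333333

Simpson's rule: (h/3)[f(x₀) + 4f(x₁) + 2f(x₂) + ... + f(xₙ)]

x_0 = 0.7500, f(x_0) = 0.731689, coefficient = 1
x_1 = 1.0833, f(x_1) = 0.468386, coefficient = 4
x_2 = 1.4167, f(x_2) = 0.153520, coefficient = 2
x_3 = 1.7500, f(x_3) = -0.178246, coefficient = 4
x_4 = 2.0833, f(x_4) = -0.490390, coefficient = 2
x_5 = 2.4167, f(x_5) = -0.748549, coefficient = 4
x_6 = 2.7500, f(x_6) = -0.924302, coefficient = 1

I ≈ (0.333333/3) × -2.699988 = -0.299999
Exact value: -0.299978
Error: 0.000021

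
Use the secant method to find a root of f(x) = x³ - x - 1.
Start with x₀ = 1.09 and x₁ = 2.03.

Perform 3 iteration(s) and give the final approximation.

f(x) = x³ - x - 1
x₀ = 1.09, x₁ = 2.03

Secant formula: x_{n+1} = x_n - f(x_n)(x_n - x_{n-1})/(f(x_n) - f(x_{n-1}))

Iteration 1:
  f(1.090000) = -0.794971
  f(2.030000) = 5.335427
  x_2 = 2.030000 - 5.335427×(2.030000 - 1.090000)/(5.335427 - (-0.794971))
       = 1.211896
Iteration 2:
  f(2.030000) = 5.335427
  f(1.211896) = -0.431993
  x_3 = 1.211896 - (-0.431993)×(1.211896 - 2.030000)/(-0.431993 - 5.335427)
       = 1.273174
Iteration 3:
  f(1.211896) = -0.431993
  f(1.273174) = -0.209394
  x_4 = 1.273174 - (-0.209394)×(1.273174 - 1.211896)/(-0.209394 - (-0.431993))
       = 1.330817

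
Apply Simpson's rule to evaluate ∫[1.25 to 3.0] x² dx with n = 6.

f(x) = x²
a = 1.25, b = 3.0, n = 6
h = (b - a)/n = 0.291667

Simpson's rule: (h/3)[f(x₀) + 4f(x₁) + 2f(x₂) + ... + f(xₙ)]

x_0 = 1.2500, f(x_0) = 1.562500, coefficient = 1
x_1 = 1.5417, f(x_1) = 2.376736, coefficient = 4
x_2 = 1.8333, f(x_2) = 3.361111, coefficient = 2
x_3 = 2.1250, f(x_3) = 4.515625, coefficient = 4
x_4 = 2.4167, f(x_4) = 5.840278, coefficient = 2
x_5 = 2.7083, f(x_5) = 7.335069, coefficient = 4
x_6 = 3.0000, f(x_6) = 9.000000, coefficient = 1

I ≈ (0.291667/3) × 85.875000 = 8.348958
Exact value: 8.348958
Error: 0.000000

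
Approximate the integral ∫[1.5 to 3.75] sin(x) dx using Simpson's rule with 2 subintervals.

f(x) = sin(x)
a = 1.5, b = 3.75, n = 2
h = (b - a)/n = 1.125000

Simpson's rule: (h/3)[f(x₀) + 4f(x₁) + 2f(x₂) + ... + f(xₙ)]

x_0 = 1.5000, f(x_0) = 0.997495, coefficient = 1
x_1 = 2.6250, f(x_1) = 0.493920, coefficient = 4
x_2 = 3.7500, f(x_2) = -0.571561, coefficient = 1

I ≈ (1.125000/3) × 2.401615 = 0.900606
Exact value: 0.891297
Error: 0.009309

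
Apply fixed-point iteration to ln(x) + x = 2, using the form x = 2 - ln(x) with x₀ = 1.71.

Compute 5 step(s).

Equation: ln(x) + x = 2
Fixed-point form: x = 2 - ln(x)
x₀ = 1.71

x_1 = g(1.710000) = 1.463507
x_2 = g(1.463507) = 1.619165
x_3 = g(1.619165) = 1.518090
x_4 = g(1.518090) = 1.582547
x_5 = g(1.582547) = 1.540964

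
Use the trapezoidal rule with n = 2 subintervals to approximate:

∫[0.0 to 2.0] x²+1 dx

f(x) = x²+1
a = 0.0, b = 2.0, n = 2
h = (b - a)/n = 1.000000

Trapezoidal rule: (h/2)[f(x₀) + 2f(x₁) + 2f(x₂) + ... + f(xₙ)]

x_0 = 0.0000, f(x_0) = 1.000000, coefficient = 1
x_1 = 1.0000, f(x_1) = 2.000000, coefficient = 2
x_2 = 2.0000, f(x_2) = 5.000000, coefficient = 1

I ≈ (1.000000/2) × 10.000000 = 5.000000
Exact value: 4.666667
Error: 0.333333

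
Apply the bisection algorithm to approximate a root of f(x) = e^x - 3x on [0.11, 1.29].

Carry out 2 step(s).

f(x) = e^x - 3x
Initial interval: [0.11, 1.29]

Iteration 1:
  c_1 = (0.110000 + 1.290000)/2 = 0.700000
  f(c_1) = f(0.700000) = -0.086247
  f(a) × f(c) < 0, new interval: [0.110000, 0.700000]
Iteration 2:
  c_2 = (0.110000 + 0.700000)/2 = 0.405000
  f(c_2) = f(0.405000) = 0.284303
  f(a) × f(c) ≥ 0, new interval: [0.405000, 0.700000]

After 2 iteration(s), the approximation is c_2 = 0.405000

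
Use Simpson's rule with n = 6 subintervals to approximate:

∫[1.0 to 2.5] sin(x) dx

f(x) = sin(x)
a = 1.0, b = 2.5, n = 6
h = (b - a)/n = 0.250000

Simpson's rule: (h/3)[f(x₀) + 4f(x₁) + 2f(x₂) + ... + f(xₙ)]

x_0 = 1.0000, f(x_0) = 0.841471, coefficient = 1
x_1 = 1.2500, f(x_1) = 0.948985, coefficient = 4
x_2 = 1.5000, f(x_2) = 0.997495, coefficient = 2
x_3 = 1.7500, f(x_3) = 0.983986, coefficient = 4
x_4 = 2.0000, f(x_4) = 0.909297, coefficient = 2
x_5 = 2.2500, f(x_5) = 0.778073, coefficient = 4
x_6 = 2.5000, f(x_6) = 0.598472, coefficient = 1

I ≈ (0.250000/3) × 16.097703 = 1.341475
Exact value: 1.341446
Error: 0.000029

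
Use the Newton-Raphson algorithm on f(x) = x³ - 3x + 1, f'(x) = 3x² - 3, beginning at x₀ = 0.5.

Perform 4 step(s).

f(x) = x³ - 3x + 1
f'(x) = 3x² - 3
x₀ = 0.5

Newton-Raphson formula: x_{n+1} = x_n - f(x_n)/f'(x_n)

Iteration 1:
  f(0.500000) = -0.375000
  f'(0.500000) = -2.250000
  x_1 = 0.500000 - (-0.375000)/(-2.250000) = 0.333333
Iteration 2:
  f(0.333333) = 0.037037
  f'(0.333333) = -2.666667
  x_2 = 0.333333 - 0.037037/(-2.666667) = 0.347222
Iteration 3:
  f(0.347222) = 0.000196
  f'(0.347222) = -2.638310
  x_3 = 0.347222 - 0.000196/(-2.638310) = 0.347296
Iteration 4:
  f(0.347296) = 0.000000
  f'(0.347296) = -2.638156
  x_4 = 0.347296 - 0.000000/(-2.638156) = 0.347296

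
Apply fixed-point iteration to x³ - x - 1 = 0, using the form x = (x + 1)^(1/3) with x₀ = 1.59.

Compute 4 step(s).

Equation: x³ - x - 1 = 0
Fixed-point form: x = (x + 1)^(1/3)
x₀ = 1.59

x_1 = g(1.590000) = 1.373304
x_2 = g(1.373304) = 1.333883
x_3 = g(1.333883) = 1.326457
x_4 = g(1.326457) = 1.325048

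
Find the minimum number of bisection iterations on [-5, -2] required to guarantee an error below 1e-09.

We need (b-a)/2^n ≤ 1e-09
(-2 - (-5))/2^n ≤ 1e-09
3/2^n ≤ 1e-09
2^n ≥ 3000000000
n ≥ log₂(3000000000) = 31.48
n ≥ 32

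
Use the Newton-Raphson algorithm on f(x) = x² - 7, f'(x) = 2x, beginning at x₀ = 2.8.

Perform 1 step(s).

f(x) = x² - 7
f'(x) = 2x
x₀ = 2.8

Newton-Raphson formula: x_{n+1} = x_n - f(x_n)/f'(x_n)

Iteration 1:
  f(2.800000) = 0.840000
  f'(2.800000) = 5.600000
  x_1 = 2.800000 - 0.840000/5.600000 = 2.650000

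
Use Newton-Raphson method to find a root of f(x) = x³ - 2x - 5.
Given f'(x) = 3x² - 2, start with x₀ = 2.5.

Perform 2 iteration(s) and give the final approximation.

f(x) = x³ - 2x - 5
f'(x) = 3x² - 2
x₀ = 2.5

Newton-Raphson formula: x_{n+1} = x_n - f(x_n)/f'(x_n)

Iteration 1:
  f(2.500000) = 5.625000
  f'(2.500000) = 16.750000
  x_1 = 2.500000 - 5.625000/16.750000 = 2.164179
Iteration 2:
  f(2.164179) = 0.807945
  f'(2.164179) = 12.051014
  x_2 = 2.164179 - 0.807945/12.051014 = 2.097135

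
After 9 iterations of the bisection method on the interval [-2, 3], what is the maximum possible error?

Bisection error bound: |error| ≤ (b-a)/2^n
|error| ≤ (3 - (-2))/2^9 = 5/2^9
|error| ≤ 0.0097656250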